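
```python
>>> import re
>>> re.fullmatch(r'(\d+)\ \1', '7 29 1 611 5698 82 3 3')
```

None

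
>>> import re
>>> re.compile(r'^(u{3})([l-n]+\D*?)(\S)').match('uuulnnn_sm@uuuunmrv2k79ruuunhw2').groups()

The match spans [0:8] → 'uuulnnn_'.
Captured: group 1 = 'uuu', group 2 = 'lnnn', group 3 = '_'.

('uuu', 'lnnn', '_')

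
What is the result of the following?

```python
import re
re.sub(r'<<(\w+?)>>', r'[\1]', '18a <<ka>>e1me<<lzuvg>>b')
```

Matches: at [4:10] → '<<ka>>'; at [14:23] → '<<lzuvg>>'.
The replacement refers to a captured group, so each match is rewritten using its own captured text.

'18a [ka]e1me[lzuvg]b'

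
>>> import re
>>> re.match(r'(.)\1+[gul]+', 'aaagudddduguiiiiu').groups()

The backreference `\1` re-matches whatever the first group consumed, character for character.
`re.match` won't scan ahead — the pattern has to work from the very first character.
The match spans [0:5] → 'aaagu'.
Captured: group 1 = 'a'.

('a',)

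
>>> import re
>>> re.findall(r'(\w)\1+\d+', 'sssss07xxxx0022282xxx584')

['s', 'x', 'x']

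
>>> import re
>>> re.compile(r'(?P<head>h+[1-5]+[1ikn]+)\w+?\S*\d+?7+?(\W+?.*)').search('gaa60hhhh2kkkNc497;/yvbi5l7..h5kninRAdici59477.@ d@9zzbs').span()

(5, 56)

The pattern matches one or more of the literal 'h', then one or more of a character in [1-5], then one or more of one of [1ikn] (captured as 'head'); then one or more of a word character (lazy); then zero or more of a non-whitespace character, then one or more of a digit (lazy), then one or more of a literal '7' (lazy); then one or more of a non-word character (lazy), then zero or more of any character (captured).
Unlike `match`, `search` isn't anchored — it looks for the pattern anywhere in the string.
The match spans [5:56] → 'hhhh2kkkNc497;/yvbi5l7..h5kninRAdici59477.@ d@9zzbs'.
Captured: group 1 = 'hhhh2kkk', group 2 = '.@ d@9zzbs'.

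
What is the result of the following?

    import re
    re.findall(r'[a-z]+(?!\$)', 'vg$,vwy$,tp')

`(?!…)`/`(?<!…)` only lets a position through if the neighbouring text does NOT match; no characters are consumed.
Matches: at [0:1] → 'v'; at [4:6] → 'vw'; at [9:11] → 'tp'.
With no groups in the pattern, `findall` gives back each whole match — 3 here.

['v', 'vw', 'tp']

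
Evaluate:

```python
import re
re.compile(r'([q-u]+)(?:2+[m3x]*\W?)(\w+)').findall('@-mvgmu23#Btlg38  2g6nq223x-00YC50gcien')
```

[('u', 'Btlg38'), ('q', '00YC50gcien')]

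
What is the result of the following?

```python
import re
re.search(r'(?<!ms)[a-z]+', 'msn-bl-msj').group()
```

A negative assertion filters positions out without eating any characters.
`re.search` tries every starting position until one works.
The match spans [0:3] → 'msn'.

'msn'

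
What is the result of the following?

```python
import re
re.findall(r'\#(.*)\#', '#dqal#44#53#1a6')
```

['dqal#44#53']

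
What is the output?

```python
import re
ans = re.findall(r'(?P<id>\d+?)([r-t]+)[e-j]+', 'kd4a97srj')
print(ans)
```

`findall` packs the 2 group values into a tuple for every match.

[('97', 'sr')]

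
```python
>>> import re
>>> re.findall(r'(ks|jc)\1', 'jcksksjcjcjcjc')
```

`\1` is not a pattern — it's the concrete string captured by group 1, re-applied verbatim.
Walking the string: at [2:6] match 'ksks', group 1 = 'ks'; at [6:10] match 'jcjc', group 1 = 'jc'; at [10:14] match 'jcjc', group 1 = 'jc'.
With a single group, `findall` returns only what that group captured — 3 items.

['ks', 'jc', 'jc']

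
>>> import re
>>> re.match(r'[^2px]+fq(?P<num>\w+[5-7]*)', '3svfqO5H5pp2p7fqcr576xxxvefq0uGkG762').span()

(0, 36)

Pattern: one or more of any character except [2px], then the literal 'fq'; then one or more of a word character, then zero or more of a character in [5-7] (captured as 'num').
With `match`, the pattern is implicitly anchored at the beginning.
The match spans [0:36] → '3svfqO5H5pp2p7fqcr576xxxvefq0uGkG762'.
Captured: group 1 = 'O5H5pp2p7fqcr576xxxvefq0uGkG762'.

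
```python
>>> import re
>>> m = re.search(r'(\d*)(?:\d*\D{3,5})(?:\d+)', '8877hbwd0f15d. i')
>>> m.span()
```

The match spans [0:9] → '8877hbwd0'.

(0, 9)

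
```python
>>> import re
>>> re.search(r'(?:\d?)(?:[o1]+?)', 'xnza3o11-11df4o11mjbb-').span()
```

(4, 6)

This matches optionally a digit (non-capturing group); then one or more of one of [o1] (lazy) (non-capturing group).
A `+?`/`*?`/`{m,n}?` starts at its minimum and grows only as far as needed for what follows to match.
Unlike `match`, `search` isn't anchored — it looks for the pattern anywhere in the string.
The match spans [4:6] → '3o'.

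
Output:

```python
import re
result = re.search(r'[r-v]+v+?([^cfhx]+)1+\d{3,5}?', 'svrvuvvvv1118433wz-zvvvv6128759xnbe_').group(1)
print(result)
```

The pattern matches one or more of a character in [r-v]; then one or more of a literal 'v' (lazy); then one or more of any character except [cfhx] (captured); then one or more of the literal '1', then 3 to 5 of a digit (lazy).
Because the quantifier is non-greedy, it stops expanding at the earliest point where the rest of the pattern can succeed.
`re.search` tries every starting position until one works.
The match spans [0:29] → 'svrvuvvvv1118433wz-zvvvv61287'.
Captured: group 1 = '1118433wz-zvvvv6'.

1118433wz-zvvvv6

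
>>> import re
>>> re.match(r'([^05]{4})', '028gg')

None

Pattern: exactly 4 of any character except [05] (captured).
`re.match` won't scan ahead — the pattern has to work from the very first character.
Here the pattern fails at index 0, so the call returns None.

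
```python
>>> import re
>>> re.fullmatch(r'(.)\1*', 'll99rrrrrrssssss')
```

The backreference `\1` re-matches whatever the first group consumed, character for character.
`re.fullmatch` requires the pattern to consume the entire string.
Here the string isn't matched end-to-end, so the call returns None.

None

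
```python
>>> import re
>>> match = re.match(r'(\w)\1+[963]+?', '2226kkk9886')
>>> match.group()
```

`re.match` won't scan ahead — the pattern has to work from the very first character.
The match spans [0:4] → '2226'.

'2226'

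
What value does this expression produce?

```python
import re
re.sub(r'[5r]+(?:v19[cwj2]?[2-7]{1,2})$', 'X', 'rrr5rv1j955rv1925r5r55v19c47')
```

'rrr5rv1j955rv192X'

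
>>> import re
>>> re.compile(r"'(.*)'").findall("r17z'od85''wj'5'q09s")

["od85''wj'5"]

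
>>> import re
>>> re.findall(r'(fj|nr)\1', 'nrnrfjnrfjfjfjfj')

After group 1 captures some text, `\1` only succeeds where that same text appears again.
Matches: at [0:4] match 'nrnr', group 1 = 'nr'; at [8:12] match 'fjfj', group 1 = 'fj'; at [12:16] match 'fjfj', group 1 = 'fj'.
`findall` collects group 1 from each match (3 total).

['nr', 'fj', 'fj']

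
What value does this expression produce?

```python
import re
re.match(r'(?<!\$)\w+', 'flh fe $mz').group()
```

'flh'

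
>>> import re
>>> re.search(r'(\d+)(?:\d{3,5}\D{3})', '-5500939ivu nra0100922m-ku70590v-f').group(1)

'5500'

The pattern matches one or more of a digit (captured); then 3 to 5 of a digit, then exactly 3 of a non-digit (non-capturing group).
`re.search` scans for the first position where the pattern succeeds.
The match spans [1:11] → '5500939ivu'.
Captured: group 1 = '5500'.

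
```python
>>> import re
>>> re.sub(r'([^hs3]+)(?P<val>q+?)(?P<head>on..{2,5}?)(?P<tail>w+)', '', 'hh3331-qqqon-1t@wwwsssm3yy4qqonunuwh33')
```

'hh333sssm3h33'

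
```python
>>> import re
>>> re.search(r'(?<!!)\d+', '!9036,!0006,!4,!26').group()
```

Because the assertion is negative and zero-width, positions next to the forbidden text are skipped.
The match spans [2:5] → '036'.

'036'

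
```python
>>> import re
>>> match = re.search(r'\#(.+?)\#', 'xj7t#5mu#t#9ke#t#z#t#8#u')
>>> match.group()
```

'#5mu#'

A `+?`/`*?`/`{m,n}?` starts at its minimum and grows only as far as needed for what follows to match.
Unlike `match`, `search` isn't anchored — it looks for the pattern anywhere in the string.
The match spans [4:9] → '#5mu#'.
Captured: group 1 = '5mu'.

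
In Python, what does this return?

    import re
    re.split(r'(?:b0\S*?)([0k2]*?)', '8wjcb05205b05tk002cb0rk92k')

['8wjc', '', '5205', '', '5tk002c', '', 'rk92k']

Because the quantifier is non-greedy, it stops expanding at the earliest point where the rest of the pattern can succeed.
`re.split` interleaves the captured-group text with the surrounding fragments.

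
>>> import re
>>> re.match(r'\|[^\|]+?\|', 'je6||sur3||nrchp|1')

`re.match` won't scan ahead — the pattern has to work from the very first character.
Here position 0 doesn't satisfy it, so the call returns None.

None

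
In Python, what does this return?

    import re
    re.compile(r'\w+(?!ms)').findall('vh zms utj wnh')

`(?!…)`/`(?<!…)` only lets a position through if the neighbouring text does NOT match; no characters are consumed.
Walking the string: at [0:2] → 'vh'; at [3:6] → 'zms'; at [7:10] → 'utj'; at [11:14] → 'wnh'.
Since nothing is captured, `findall` lists the 4 matched substrings directly.

['vh', 'zms', 'utj', 'wnh']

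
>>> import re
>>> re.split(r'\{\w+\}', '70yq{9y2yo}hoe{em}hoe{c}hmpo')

Matches to split on: at [4:11] → '{9y2yo}'; at [14:18] → '{em}'; at [21:24] → '{c}'.
Splitting on the pattern gives 4 pieces.

['70yq', 'hoe', 'hoe', 'hmpo']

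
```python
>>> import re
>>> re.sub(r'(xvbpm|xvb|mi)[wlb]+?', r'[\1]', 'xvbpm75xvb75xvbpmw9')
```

'xvbpm75xvb75[xvbpm]9'

Matches: at [12:18] → 'xvbpmw'.
Each match is replaced using the text its own group 1 captured.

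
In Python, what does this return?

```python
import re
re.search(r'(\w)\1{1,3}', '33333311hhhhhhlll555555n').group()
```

`\1` has to match the exact text group 1 already captured.
The match spans [0:4] → '3333'.

'3333'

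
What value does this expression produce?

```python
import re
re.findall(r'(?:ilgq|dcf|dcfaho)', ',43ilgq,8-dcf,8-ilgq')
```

['ilgq', 'dcf', 'ilgq']

Matches: at [3:7] → 'ilgq'; at [10:13] → 'dcf'; at [16:20] → 'ilgq'.
With no groups in the pattern, `findall` gives back each whole match — 3 here.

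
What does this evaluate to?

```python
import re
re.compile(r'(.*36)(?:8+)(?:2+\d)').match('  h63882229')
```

Pattern: zero or more of any character, then the literal '36' (captured); then one or more of a literal '8' (non-capturing group); then one or more of the literal '2', then a digit (non-capturing group).
With `match`, the pattern is implicitly anchored at the beginning.
Here position 0 doesn't satisfy it, so the call returns None.

None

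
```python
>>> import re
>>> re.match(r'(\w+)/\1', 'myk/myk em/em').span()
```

(0, 7)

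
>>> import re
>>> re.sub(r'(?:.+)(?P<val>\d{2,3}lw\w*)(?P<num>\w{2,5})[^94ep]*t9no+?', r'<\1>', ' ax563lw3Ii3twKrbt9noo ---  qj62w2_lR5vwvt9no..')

'<63lw3Ii3twKrbt9n>..'

Pattern: one or more of any character (non-capturing group); then 2 to 3 of a digit, then the literal 'lw', then zero or more of a word character (captured as 'val'); then 2 to 5 of a word character (captured as 'num'); then zero or more of any character except [94ep], then the literal 't9n', then one or more of the literal 'o' (lazy).
Matches: at [0:45] → ' ax563lw3Ii3twKrbt9noo ---  qj62w2_lR5vwvt9no'.
`\1` in the replacement pulls in group 1's text for each match.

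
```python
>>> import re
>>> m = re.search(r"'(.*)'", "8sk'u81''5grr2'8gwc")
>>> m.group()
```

"'u81''5grr2'"

`search` walks the string left to right and returns the first match it finds.
The match spans [3:15] → "'u81''5grr2'".
Captured: group 1 = "u81''5grr2".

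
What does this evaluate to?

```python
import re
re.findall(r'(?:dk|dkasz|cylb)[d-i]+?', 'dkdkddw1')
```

['dkd']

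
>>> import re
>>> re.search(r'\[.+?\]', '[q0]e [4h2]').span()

(0, 4)

Because the quantifier is non-greedy, it stops expanding at the earliest point where the rest of the pattern can succeed.
Unlike `match`, `search` isn't anchored — it looks for the pattern anywhere in the string.
The match spans [0:4] → '[q0]'.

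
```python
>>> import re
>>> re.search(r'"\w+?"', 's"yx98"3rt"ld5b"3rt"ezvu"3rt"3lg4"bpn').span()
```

(1, 7)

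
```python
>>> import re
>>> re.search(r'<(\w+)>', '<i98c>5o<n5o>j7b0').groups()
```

Unlike `match`, `search` isn't anchored — it looks for the pattern anywhere in the string.
The match spans [0:6] → '<i98c>'.
Captured: group 1 = 'i98c'.

('i98c',)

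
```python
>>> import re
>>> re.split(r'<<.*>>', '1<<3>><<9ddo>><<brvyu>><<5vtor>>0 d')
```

['1', '0 d']

Matches to split on: at [1:32] → '<<3>><<9ddo>><<brvyu>><<5vtor>>'.
Splitting on the pattern gives 2 pieces.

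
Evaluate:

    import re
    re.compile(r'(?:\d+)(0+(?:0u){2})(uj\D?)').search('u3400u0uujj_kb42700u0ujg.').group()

'3400u0uujj'

The match spans [1:11] → '3400u0uujj'.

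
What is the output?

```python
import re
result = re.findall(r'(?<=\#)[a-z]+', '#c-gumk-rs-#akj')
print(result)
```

['c', 'akj']

The positive lookaround only admits positions where the adjacent text matches; those characters stay outside the span.
`findall` yields the raw match text (2 of them) because the pattern has no groups.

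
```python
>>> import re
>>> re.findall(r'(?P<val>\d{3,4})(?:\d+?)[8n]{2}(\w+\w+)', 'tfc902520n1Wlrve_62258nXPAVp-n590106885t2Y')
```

[('622', 'XPAVp'), ('5901', '5t2Y')]

Pattern: 3 to 4 of a digit (captured as 'val'); then one or more of a digit (lazy) (non-capturing group); then exactly 2 of one of [8n]; then one or more of a word character, then one or more of a word character (captured).
2 groups means each result is a tuple of 2 captured strings — 2 here.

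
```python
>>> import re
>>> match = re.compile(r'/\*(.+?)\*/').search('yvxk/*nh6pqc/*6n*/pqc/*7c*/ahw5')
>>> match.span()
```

(4, 18)

The match spans [4:18] → '/*nh6pqc/*6n*/'.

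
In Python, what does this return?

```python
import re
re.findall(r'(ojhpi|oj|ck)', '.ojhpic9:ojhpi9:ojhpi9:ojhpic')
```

['ojhpi', 'ojhpi', 'ojhpi', 'ojhpi']

Alternation tries branches left to right and keeps the first one that lets the overall match succeed at that position.
One capturing group, so `findall` returns just the captured substring from each match — 4 in all.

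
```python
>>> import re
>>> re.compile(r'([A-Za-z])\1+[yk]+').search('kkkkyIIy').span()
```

(0, 5)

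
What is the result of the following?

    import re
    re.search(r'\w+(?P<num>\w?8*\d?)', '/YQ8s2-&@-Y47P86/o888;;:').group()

'YQ8s2'

This matches one or more of a word character; then optionally a word character, then zero or more of a literal '8', then optionally a digit (captured as 'num').
`re.search` tries every starting position until one works.
The match spans [1:6] → 'YQ8s2'.
Captured: group 1 = ''.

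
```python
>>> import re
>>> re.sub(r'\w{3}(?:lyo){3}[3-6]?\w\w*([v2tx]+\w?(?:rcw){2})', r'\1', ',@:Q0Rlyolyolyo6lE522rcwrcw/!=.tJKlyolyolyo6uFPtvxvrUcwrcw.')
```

Each match is replaced using the text its own group 1 captured.

',@:2rcwrcw/!=.tJKlyolyolyo6uFPtvxvrUcwrcw.'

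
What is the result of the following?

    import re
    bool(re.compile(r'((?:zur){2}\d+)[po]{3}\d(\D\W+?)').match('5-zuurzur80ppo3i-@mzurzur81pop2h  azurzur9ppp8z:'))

False

With `match`, the pattern is implicitly anchored at the beginning.
Here the pattern fails at index 0, so the call returns None, and `bool(None)` is False.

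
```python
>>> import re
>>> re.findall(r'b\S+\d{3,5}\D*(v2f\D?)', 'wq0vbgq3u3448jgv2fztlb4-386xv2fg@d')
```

The pattern matches a literal 'b', then one or more of a non-whitespace character; then 3 to 5 of a digit, then zero or more of a non-digit; then the literal 'v2f', then optionally a non-digit (captured).
Walking the string: at [4:32] match 'bgq3u3448jgv2fztlb4-386xv2fg', group 1 = 'v2fg'.
Because there's exactly one group, `findall` drops the full match and keeps group 1 from the one hit.

['v2fg']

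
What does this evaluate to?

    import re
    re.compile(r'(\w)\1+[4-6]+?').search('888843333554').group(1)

'8'

The match spans [0:5] → '88884'.
Captured: group 1 = '8'.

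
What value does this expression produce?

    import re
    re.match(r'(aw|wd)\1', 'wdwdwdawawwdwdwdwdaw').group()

'wdwd'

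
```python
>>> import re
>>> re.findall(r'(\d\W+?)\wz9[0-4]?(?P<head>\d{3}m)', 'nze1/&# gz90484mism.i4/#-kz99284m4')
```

[('1/&# ', '484m')]

`findall` packs the 2 group values into a tuple for every match.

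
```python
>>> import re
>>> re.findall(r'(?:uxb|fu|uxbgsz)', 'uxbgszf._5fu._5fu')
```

['uxb', 'fu', 'fu']

Branches in `(...|...)` are attempted left-to-right; the first branch that allows the whole pattern to succeed is taken.
`findall` yields the raw match text (3 of them) because the pattern has no groups.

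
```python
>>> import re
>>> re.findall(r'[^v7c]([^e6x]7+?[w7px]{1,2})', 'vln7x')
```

['n7x']

This matches any character except [v7c]; then any character except [e6x], then one or more of a literal '7' (lazy), then 1 to 2 of one of [w7px] (captured).
Scanning left to right: at [1:5] match 'ln7x', group 1 = 'n7x'.
`findall` collects group 1 from the one match (1 total).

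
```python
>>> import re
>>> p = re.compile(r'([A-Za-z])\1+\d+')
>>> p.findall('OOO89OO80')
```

The backreference `\1` re-matches whatever the first group consumed, character for character.
One capturing group, so `findall` returns just the captured substring from each match — 2 in all.

['O', 'O']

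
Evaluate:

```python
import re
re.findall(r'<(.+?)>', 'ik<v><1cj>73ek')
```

Because there's exactly one group, `findall` drops the full match and keeps group 1 from each hit.

['v', '1cj']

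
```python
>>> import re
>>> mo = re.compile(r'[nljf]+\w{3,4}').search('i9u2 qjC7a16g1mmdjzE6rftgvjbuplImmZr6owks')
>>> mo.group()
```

The match spans [6:11] → 'jC7a1'.

'jC7a1'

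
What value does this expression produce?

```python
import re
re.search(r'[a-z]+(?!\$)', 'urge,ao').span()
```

`(?!…)`/`(?<!…)` only lets a position through if the neighbouring text does NOT match; no characters are consumed.
`re.search` scans for the first position where the pattern succeeds.
The match spans [0:4] → 'urge'.

(0, 4)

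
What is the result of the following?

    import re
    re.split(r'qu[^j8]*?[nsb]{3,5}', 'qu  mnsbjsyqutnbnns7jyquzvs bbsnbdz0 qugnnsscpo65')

The pattern matches the literal 'qu', then zero or more of any character except [j8] (lazy); then 3 to 5 of one of [nsb].
With the lazy modifier that quantifier settles for the fewest repetitions that let the rest of the pattern succeed (the atoms after it are unaffected and can still be greedy).
Matches to split on: at [0:8] → 'qu  mnsb'; at [11:19] → 'qutnbnns'; at [22:33] → 'quzvs bbsnb'; at [37:44] → 'qugnnss'.
Each match becomes a cut point; 5 segments remain.

['', 'jsy', '7jy', 'dz0 ', 'cpo65']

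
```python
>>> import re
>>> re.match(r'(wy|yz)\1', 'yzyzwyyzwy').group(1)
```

'yz'

The match spans [0:4] → 'yzyz'.
Captured: group 1 = 'yz'.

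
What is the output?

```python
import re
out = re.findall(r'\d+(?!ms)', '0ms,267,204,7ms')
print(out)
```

['267', '204']

`(?!…)`/`(?<!…)` only lets a position through if the neighbouring text does NOT match; no characters are consumed.
`findall` yields the raw match text (2 of them) because the pattern has no groups.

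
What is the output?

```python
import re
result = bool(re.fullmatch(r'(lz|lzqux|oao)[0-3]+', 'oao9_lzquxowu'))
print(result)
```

`re.fullmatch` is like wrapping the pattern in `^…$` (in single-line mode).
Here the string isn't matched end-to-end, so the call returns None, and `bool(None)` is False.

False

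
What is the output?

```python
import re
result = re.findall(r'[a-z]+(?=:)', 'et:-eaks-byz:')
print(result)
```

['et', 'byz']

The lookaround is zero-width — it requires the adjacent text to match without consuming it, so the asserted text isn't part of the match.
Matches: at [0:2] → 'et'; at [9:12] → 'byz'.
No capturing groups, so `findall` returns the 2 full match strings.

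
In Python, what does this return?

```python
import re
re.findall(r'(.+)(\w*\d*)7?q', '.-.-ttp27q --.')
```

[('.-.-ttp27', '')]

This matches one or more of any character (captured); then zero or more of a word character, then zero or more of a digit (captured); then optionally the literal '7', then the literal 'q'.
Scanning left to right: at [0:10] match '.-.-ttp27q', groups = ('.-.-ttp27', '').
Multiple groups make `findall` return tuples — one 2-tuple for the one match.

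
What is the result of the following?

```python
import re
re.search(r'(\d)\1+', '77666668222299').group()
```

'77'

The backreference `\1` re-matches whatever the first group consumed, character for character.
The match spans [0:2] → '77'.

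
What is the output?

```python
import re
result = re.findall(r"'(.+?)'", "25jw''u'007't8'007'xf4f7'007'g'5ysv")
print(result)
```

["'u", 't8', 'xf4f7', 'g']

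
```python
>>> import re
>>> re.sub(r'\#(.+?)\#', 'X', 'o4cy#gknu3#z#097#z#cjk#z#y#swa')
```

`sub` substitutes 'X' at each match site.

'o4cyXzXzXzXswa'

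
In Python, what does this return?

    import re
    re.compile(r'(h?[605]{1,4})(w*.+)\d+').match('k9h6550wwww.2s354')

This matches optionally the literal 'h', then 1 to 4 of one of [605] (captured); then zero or more of the literal 'w', then one or more of any character (captured); then one or more of a digit.
`match` is anchored at position 0; if the pattern doesn't fit there, it returns None.
Here position 0 doesn't satisfy it, so the call returns None.

None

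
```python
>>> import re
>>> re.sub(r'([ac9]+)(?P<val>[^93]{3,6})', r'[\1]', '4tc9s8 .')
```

'4t[c9]'

Pattern: one or more of one of [ac9] (captured); then 3 to 6 of any character except [93] (captured as 'val').
Matches: at [2:8] → 'c9s8 .'.
`\1` in the replacement pulls in group 1's text for each match.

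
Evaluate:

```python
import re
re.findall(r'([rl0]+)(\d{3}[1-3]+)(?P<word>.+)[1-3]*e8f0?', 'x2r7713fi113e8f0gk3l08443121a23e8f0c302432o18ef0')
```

Pattern: one or more of one of [rl0] (captured); then exactly 3 of a digit, then one or more of a character in [1-3] (captured); then one or more of any character (captured as 'word'); then zero or more of a character in [1-3], then the literal 'e8f', then optionally the literal '0'.
Scanning left to right: at [2:35] match 'r7713fi113e8f0gk3l08443121a23e8f0', groups = ('r', '7713', 'fi113e8f0gk3l08443121a23').
`findall` packs the 3 group values into a tuple for every match.

[('r', '7713', 'fi113e8f0gk3l08443121a23')]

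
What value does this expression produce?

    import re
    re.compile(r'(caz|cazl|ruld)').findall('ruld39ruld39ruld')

['ruld', 'ruld', 'ruld']

Scanning left to right: at [0:4] match 'ruld', group 1 = 'ruld'; at [6:10] match 'ruld', group 1 = 'ruld'; at [12:16] match 'ruld', group 1 = 'ruld'.
With a single group, `findall` returns only what that group captured — 3 items.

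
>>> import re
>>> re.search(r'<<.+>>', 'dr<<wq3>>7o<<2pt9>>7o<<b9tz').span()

(2, 19)

Unlike `match`, `search` isn't anchored — it looks for the pattern anywhere in the string.
The match spans [2:19] → '<<wq3>>7o<<2pt9>>'.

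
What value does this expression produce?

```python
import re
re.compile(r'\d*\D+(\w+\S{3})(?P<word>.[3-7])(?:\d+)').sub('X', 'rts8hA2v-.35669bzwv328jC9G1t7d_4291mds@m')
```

'XXmds@m'

This matches zero or more of a digit, then one or more of a non-digit; then one or more of a word character, then exactly 3 of a non-whitespace character (captured); then any character, then a character in [3-7] (captured as 'word'); then one or more of a digit (non-capturing group).
Matches: at [0:15] → 'rts8hA2v-.35669'; at [15:35] → 'bzwv328jC9G1t7d_4291'.
Every occurrence is swapped for 'X'.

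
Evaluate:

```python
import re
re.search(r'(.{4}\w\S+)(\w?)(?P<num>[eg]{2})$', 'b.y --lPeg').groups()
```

This matches exactly 4 of any character, then a word character, then one or more of a non-whitespace character (captured); then optionally a word character (captured); then exactly 2 of one of [eg] (captured as 'num'); then anchored at the end.
`search` walks the string left to right and returns the first match it finds.
The match spans [2:10] → 'y --lPeg'.
Captured: group 1 = 'y --lP', group 2 = '', group 3 = 'eg'.

('y --lP', '', 'eg')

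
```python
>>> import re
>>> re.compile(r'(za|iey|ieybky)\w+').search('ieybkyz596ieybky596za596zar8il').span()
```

`re.search` tries every starting position until one works.
The match spans [0:30] → 'ieybkyz596ieybky596za596zar8il'.
Captured: group 1 = 'iey'.

(0, 30)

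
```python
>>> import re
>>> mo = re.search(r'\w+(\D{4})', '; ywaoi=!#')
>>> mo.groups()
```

('i=!#',)

The match spans [2:10] → 'ywaoi=!#'.
Captured: group 1 = 'i=!#'.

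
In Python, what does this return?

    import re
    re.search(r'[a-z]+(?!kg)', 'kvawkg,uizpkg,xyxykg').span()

(0, 6)

The negative lookaround is zero-width — it rules out positions where the adjacent text would match, without consuming anything.
`re.search` tries every starting position until one works.
The match spans [0:6] → 'kvawkg'.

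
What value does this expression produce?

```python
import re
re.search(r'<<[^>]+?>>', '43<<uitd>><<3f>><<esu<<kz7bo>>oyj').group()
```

'<<uitd>>'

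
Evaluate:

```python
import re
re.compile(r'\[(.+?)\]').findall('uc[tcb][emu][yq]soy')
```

['tcb', 'emu', 'yq']

Lazy quantifiers expand one character at a time until the remainder of the pattern can match.
Scanning left to right: at [2:7] match '[tcb]', group 1 = 'tcb'; at [7:12] match '[emu]', group 1 = 'emu'; at [12:16] match '[yq]', group 1 = 'yq'.
`findall` collects group 1 from each match (3 total).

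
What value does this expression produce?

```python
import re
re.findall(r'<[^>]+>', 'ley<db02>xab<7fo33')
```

['<db02>']

`findall` yields the raw match text (1 of them) because the pattern has no groups.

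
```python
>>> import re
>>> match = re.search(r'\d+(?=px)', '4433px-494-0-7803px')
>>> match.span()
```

(0, 4)

The positive lookaround only admits positions where the adjacent text matches; those characters stay outside the span.
`re.search` tries every starting position until one works.
The match spans [0:4] → '4433'.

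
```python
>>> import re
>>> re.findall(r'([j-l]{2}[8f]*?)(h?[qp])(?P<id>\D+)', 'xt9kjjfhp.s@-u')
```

[('jjf', 'hp', '.s@-u')]

Pattern: exactly 2 of a character in [j-l], then zero or more of one of [8f] (lazy) (captured); then optionally the literal 'h', then one of [qp] (captured); then one or more of a non-digit (captured as 'id').
Scanning left to right: at [4:14] match 'jjfhp.s@-u', groups = ('jjf', 'hp', '.s@-u').
With 3 capturing groups, `findall` returns a 3-tuple per match.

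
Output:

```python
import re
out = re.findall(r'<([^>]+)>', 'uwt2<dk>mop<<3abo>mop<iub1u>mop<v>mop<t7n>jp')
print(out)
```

['dk', '<3abo', 'iub1u', 'v', 't7n']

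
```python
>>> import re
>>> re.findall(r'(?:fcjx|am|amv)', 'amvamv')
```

['am', 'am']

The regex engine tests alternatives in the order written; an earlier branch that matches wins even if a later one would match more.
No capturing groups, so `findall` returns the 2 full match strings.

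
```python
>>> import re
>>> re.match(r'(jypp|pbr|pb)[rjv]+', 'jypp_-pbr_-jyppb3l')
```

`re.match` won't scan ahead — the pattern has to work from the very first character.
Here the string doesn't start with a match, so the call returns None.

None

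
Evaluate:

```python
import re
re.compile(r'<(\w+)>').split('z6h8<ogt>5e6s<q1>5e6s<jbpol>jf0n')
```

Matches to split on: at [4:9] → '<ogt>'; at [13:17] → '<q1>'; at [21:28] → '<jbpol>'.
`re.split` interleaves the captured-group text with the surrounding fragments.

['z6h8', 'ogt', '5e6s', 'q1', '5e6s', 'jbpol', 'jf0n']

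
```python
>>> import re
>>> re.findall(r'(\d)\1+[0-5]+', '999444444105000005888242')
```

['9', '8']

`\1` is not a pattern — it's the concrete string captured by group 1, re-applied verbatim.
Scanning left to right: at [0:18] match '999444444105000005', group 1 = '9'; at [18:24] match '888242', group 1 = '8'.
With a single group, `findall` returns only what that group captured — 2 items.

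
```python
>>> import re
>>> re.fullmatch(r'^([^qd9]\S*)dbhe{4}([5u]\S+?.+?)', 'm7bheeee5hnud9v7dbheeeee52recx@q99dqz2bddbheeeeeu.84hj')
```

Pattern: anchored at the start of the string; then any character except [qd9], then zero or more of a non-whitespace character (captured); then the literal 'dbh', then exactly 4 of the literal 'e'; then one of [5u], then one or more of a non-whitespace character (lazy), then one or more of any character (lazy) (captured).
`re.fullmatch` requires the pattern to consume the entire string.
Here the string isn't matched end-to-end, so the call returns None.

None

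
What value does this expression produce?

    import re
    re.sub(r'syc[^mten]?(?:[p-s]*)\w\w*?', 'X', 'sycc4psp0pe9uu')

'Xpsp0pe9uu'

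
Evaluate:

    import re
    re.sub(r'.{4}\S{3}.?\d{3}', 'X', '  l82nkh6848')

Each match is replaced by 'X'.

'X8'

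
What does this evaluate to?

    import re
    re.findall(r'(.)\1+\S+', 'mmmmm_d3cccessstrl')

The backreference `\1` re-matches whatever the first group consumed, character for character.
One capturing group, so `findall` returns just the captured substring from the one match — 1 in all.

['m']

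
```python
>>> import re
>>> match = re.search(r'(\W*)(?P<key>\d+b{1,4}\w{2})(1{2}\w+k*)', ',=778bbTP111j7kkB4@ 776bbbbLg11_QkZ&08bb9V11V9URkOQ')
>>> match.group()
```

',=778bbTP111j7kkB4'

The match spans [0:18] → ',=778bbTP111j7kkB4'.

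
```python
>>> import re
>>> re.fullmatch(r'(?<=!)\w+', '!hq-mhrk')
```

None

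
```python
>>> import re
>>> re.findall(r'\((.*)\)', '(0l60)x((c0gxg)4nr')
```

`findall` collects group 1 from the one match (1 total).

['0l60)x((c0gxg']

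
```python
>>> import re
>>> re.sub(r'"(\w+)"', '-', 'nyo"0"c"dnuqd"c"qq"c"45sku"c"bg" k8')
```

Every occurrence is swapped for '-'.

'nyo-c-c-c-c- k8'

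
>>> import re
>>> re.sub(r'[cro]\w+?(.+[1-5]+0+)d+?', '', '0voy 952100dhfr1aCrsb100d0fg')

'0v0fg'

Pattern: one of [cro], then one or more of a word character (lazy); then one or more of any character, then one or more of a character in [1-5], then one or more of the literal '0' (captured); then one or more of a literal 'd' (lazy).
Each match is replaced by ''.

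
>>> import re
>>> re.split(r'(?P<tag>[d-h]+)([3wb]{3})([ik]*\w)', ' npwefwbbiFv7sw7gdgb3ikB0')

[' npw', 'ef', 'wbb', 'iF', 'v7sw7gdgb3ikB0']

This matches one or more of a character in [d-h] (captured as 'tag'); then exactly 3 of one of [3wb] (captured); then zero or more of one of [ik], then a word character (captured).
Matches to split on: at [4:11] → 'efwbbiF'.
Because the pattern has a capturing group, `split` also inserts each captured text between the pieces.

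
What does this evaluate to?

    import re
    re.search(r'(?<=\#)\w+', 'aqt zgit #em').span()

(10, 12)

The positive lookaround only admits positions where the adjacent text matches; those characters stay outside the span.
Unlike `match`, `search` isn't anchored — it looks for the pattern anywhere in the string.
The match spans [10:12] → 'em'.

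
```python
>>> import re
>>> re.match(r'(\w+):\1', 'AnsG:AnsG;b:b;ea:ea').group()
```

'AnsG:AnsG'

`match` is anchored at position 0; if the pattern doesn't fit there, it returns None.
The match spans [0:9] → 'AnsG:AnsG'.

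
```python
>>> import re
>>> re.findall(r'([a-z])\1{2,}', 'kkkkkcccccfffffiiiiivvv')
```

['k', 'c', 'f', 'i', 'v']

After group 1 captures some text, `\1` only succeeds where that same text appears again.
Walking the string: at [0:5] match 'kkkkk', group 1 = 'k'; at [5:10] match 'ccccc', group 1 = 'c'; at [10:15] match 'fffff', group 1 = 'f'; at [15:20] match 'iiiii', group 1 = 'i'; at [20:23] match 'vvv', group 1 = 'v'.
`findall` collects group 1 from each match (5 total).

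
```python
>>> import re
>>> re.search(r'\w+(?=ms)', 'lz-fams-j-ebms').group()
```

'fa'

Lookahead/lookbehind check context without consuming it, so the matched span excludes the asserted characters.
Unlike `match`, `search` isn't anchored — it looks for the pattern anywhere in the string.
The match spans [3:5] → 'fa'.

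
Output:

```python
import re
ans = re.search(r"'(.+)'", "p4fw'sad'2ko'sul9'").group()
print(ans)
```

'sad'2ko'sul9'

The match spans [4:18] → "'sad'2ko'sul9'".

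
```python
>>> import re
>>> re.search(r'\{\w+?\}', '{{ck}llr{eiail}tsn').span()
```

(1, 5)

Unlike `match`, `search` isn't anchored — it looks for the pattern anywhere in the string.
The match spans [1:5] → '{ck}'.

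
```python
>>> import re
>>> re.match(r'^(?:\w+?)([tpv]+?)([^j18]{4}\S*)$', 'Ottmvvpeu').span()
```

The pattern matches anchored at the start of the string; then one or more of a word character (lazy) (non-capturing group); then one or more of one of [tpv] (lazy) (captured); then exactly 4 of any character except [j18], then zero or more of a non-whitespace character (captured); then anchored at the end.
With `match`, the pattern is implicitly anchored at the beginning.
The match spans [0:9] → 'Ottmvvpeu'.
Captured: group 1 = 't', group 2 = 'tmvvpeu'.

(0, 9)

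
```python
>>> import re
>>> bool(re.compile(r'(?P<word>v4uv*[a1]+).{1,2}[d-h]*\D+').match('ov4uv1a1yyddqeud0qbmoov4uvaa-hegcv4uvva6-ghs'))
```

Pattern: the literal 'v4u', then zero or more of the literal 'v', then one or more of one of [a1] (captured as 'word'); then 1 to 2 of any character, then zero or more of a character in [d-h], then one or more of a non-digit.
`re.match` won't scan ahead — the pattern has to work from the very first character.
Here the pattern fails at index 0, so the call returns None, and `bool(None)` is False.

False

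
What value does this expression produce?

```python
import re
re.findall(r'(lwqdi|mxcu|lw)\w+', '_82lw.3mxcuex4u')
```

With a single group, `findall` returns only what that group captured — 1 item.

['mxcu']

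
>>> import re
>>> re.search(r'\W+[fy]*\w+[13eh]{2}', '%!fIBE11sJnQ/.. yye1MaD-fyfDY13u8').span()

Pattern: one or more of a non-word character; then zero or more of one of [fy], then one or more of a word character, then exactly 2 of one of [13eh].
`re.search` scans for the first position where the pattern succeeds.
The match spans [0:8] → '%!fIBE11'.

(0, 8)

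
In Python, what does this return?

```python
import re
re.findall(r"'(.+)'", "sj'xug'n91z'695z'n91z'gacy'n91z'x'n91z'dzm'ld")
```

["xug'n91z'695z'n91z'gacy'n91z'x'n91z'dzm"]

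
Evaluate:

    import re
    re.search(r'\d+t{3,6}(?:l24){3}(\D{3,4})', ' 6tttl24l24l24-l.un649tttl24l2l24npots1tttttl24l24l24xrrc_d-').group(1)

'-l.u'

The match spans [1:18] → '6tttl24l24l24-l.u'.
Captured: group 1 = '-l.u'.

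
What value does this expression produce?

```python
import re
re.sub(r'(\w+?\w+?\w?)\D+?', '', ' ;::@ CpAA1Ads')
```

Each match is replaced by ''.

' ;::@ '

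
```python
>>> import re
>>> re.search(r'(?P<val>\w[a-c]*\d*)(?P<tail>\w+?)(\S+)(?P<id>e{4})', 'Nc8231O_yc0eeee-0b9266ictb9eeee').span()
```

(0, 31)

This matches a word character, then zero or more of a character in [a-c], then zero or more of a digit (captured as 'val'); then one or more of a word character (lazy) (captured as 'tail'); then one or more of a non-whitespace character (captured); then exactly 4 of a literal 'e' (captured as 'id').
The match spans [0:31] → 'Nc8231O_yc0eeee-0b9266ictb9eeee'.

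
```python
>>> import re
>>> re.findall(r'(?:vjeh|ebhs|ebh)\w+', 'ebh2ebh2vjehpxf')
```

['ebh2ebh2vjehpxf']

Since nothing is captured, `findall` lists the 1 matched substring directly.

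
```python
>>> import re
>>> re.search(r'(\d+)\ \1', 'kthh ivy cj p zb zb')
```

`\1` is not a pattern — it's the concrete string captured by group 1, re-applied verbatim.
Here no position works, so the call returns None.

None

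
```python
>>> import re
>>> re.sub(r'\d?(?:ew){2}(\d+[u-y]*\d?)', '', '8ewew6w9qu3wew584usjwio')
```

Every occurrence is swapped for ''.

'qu3wew584usjwio'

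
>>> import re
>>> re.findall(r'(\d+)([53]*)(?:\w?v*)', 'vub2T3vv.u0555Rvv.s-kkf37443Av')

[('2', ''), ('3', ''), ('0555', ''), ('37443', '')]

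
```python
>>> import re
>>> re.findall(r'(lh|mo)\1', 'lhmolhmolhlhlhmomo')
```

['lh', 'mo']

A backreference is literal: `\1` must see the identical characters the first group matched.
Walking the string: at [8:12] match 'lhlh', group 1 = 'lh'; at [14:18] match 'momo', group 1 = 'mo'.
One capturing group, so `findall` returns just the captured substring from each match — 2 in all.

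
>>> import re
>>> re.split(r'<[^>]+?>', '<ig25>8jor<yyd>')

Each match becomes a cut point; 3 segments remain.

['', '8jor', '']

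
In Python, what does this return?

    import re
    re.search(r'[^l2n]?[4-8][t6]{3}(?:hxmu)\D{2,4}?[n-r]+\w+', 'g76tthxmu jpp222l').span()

(0, 17)

The match spans [0:17] → 'g76tthxmu jpp222l'.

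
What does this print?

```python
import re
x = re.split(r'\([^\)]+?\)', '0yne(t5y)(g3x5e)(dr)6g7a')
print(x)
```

Splitting on the pattern gives 4 pieces.

['0yne', '', '', '6g7a']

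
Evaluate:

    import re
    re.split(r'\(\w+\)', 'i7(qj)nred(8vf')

['i7', 'nred(8vf']

`split` removes every match and returns the 2 fragments in between.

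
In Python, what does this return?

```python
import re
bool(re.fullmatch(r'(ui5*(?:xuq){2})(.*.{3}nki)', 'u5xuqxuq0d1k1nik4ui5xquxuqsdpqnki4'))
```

False

Pattern: the literal 'ui', then zero or more of a literal '5', then the literal 'xuq' repeated 2 times (captured); then zero or more of any character, then exactly 3 of any character, then the literal 'nki' (captured).
`fullmatch` succeeds only if the pattern covers the string from start to end.
Here the pattern can't cover the whole string, so the call returns None, and `bool(None)` is False.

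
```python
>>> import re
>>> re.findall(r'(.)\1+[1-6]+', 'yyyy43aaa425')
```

['y', 'a']

After group 1 captures some text, `\1` only succeeds where that same text appears again.
Because there's exactly one group, `findall` drops the full match and keeps group 1 from each hit.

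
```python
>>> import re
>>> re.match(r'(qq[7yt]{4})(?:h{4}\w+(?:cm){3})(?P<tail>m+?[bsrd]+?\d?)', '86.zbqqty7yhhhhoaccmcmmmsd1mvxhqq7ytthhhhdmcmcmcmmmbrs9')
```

The pattern matches the literal 'qq', then exactly 4 of one of [7yt] (captured); then exactly 4 of a literal 'h', then one or more of a word character, then the literal 'cm' repeated 3 times (non-capturing group); then one or more of the literal 'm' (lazy), then one or more of one of [bsrd] (lazy), then optionally a digit (captured as 'tail').
`re.match` only tries the pattern at the start of the string.
Here the string doesn't start with a match, so the call returns None.

None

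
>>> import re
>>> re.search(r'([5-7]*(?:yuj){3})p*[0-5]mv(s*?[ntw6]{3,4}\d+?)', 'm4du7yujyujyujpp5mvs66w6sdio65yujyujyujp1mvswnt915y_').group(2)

's66w6'

The pattern matches zero or more of a character in [5-7], then the literal 'yuj' repeated 3 times (captured); then zero or more of the literal 'p', then a character in [0-5], then the literal 'mv'; then zero or more of a literal 's' (lazy), then 3 to 4 of one of [ntw6], then one or more of a digit (lazy) (captured).
`re.search` scans for the first position where the pattern succeeds.
The match spans [4:24] → '7yujyujyujpp5mvs66w6'.
Captured: group 1 = '7yujyujyuj', group 2 = 's66w6'.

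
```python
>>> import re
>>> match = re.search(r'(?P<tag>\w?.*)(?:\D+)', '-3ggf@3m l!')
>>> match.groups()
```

The match spans [0:11] → '-3ggf@3m l!'.
Captured: group 1 = '-3ggf@3m l'.

('-3ggf@3m l',)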